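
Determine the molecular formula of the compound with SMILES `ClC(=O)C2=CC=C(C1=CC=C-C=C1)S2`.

Heavy atoms from the SMILES: 11 C, 1 Cl, 1 O, 1 S.
Implicit hydrogens by atom environment:
  7 × C (aromatic): 1 H each → 7
  3 × C (aromatic): no H
  1 × C: no H
  1 × Cl: no H
  1 × O: no H
  1 × S (aromatic): no H
  Total hydrogens = 7.
Molecular formula: C11H7ClOS

C11H7ClOS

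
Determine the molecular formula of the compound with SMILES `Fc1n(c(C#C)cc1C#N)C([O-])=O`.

C8H2FN2O2-

Heavy atoms from the SMILES: 8 C, 1 F, 2 N, 2 O.
Implicit hydrogens by atom environment:
  3 × C (aromatic): no H
  3 × C: no H
  1 × C (aromatic): 1 H
  1 × C: 1 H
  1 × F: no H
  1 × N (aromatic): no H
  1 × N: no H
  1 × O: no H
  1 × O (charge -1): no H
  Total hydrogens = 2.
Net charge -1.
Molecular formula: C8H2FN2O2-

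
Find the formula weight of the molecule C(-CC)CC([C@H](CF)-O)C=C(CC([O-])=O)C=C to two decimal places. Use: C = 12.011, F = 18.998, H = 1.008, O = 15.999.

243.30

Molecular formula: C13H20FO3-.
M = 13×12.011 + 1×18.998 + 20×1.008 + 3×15.999 = 243.30 g/mol.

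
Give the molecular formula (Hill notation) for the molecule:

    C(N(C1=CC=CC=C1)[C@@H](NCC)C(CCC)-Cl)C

C15H25ClN2

Heavy atoms from the SMILES: 15 C, 1 Cl, 2 N.
Implicit hydrogens by atom environment:
  5 × C (aromatic): 1 H each → 5
  4 × C: 2 H each → 8
  3 × C: 3 H each → 9
  2 × C: 1 H each → 2
  1 × C (aromatic): no H
  1 × Cl: no H
  1 × N: 1 H
  1 × N: no H
  Total hydrogens = 25.
Molecular formula: C15H25ClN2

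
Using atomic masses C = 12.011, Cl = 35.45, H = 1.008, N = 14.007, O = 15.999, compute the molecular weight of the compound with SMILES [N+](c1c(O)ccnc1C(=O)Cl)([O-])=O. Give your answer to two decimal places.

Molecular formula: C6H3ClN2O4.
M = 6×12.011 + 1×35.45 + 3×1.008 + 2×14.007 + 4×15.999 = 202.55 g/mol.

202.55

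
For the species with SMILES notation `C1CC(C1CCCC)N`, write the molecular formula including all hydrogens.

Heavy atoms from the SMILES: 8 C, 1 N.
Implicit hydrogens by atom environment:
  5 × C: 2 H each → 10
  2 × C: 1 H each → 2
  1 × C: 3 H
  1 × N: 2 H
  Total hydrogens = 17.
Molecular formula: C8H17N

C8H17N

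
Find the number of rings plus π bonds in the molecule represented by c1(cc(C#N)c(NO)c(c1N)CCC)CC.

6

Molecular formula from the SMILES: C12H17N3O.
DoU = (2C + 2 + N − H − X)/2 = (2·12 + 2 + 3 − 17 − 0)/2 = 12/2 = 6.
(Structurally: 1 ring(s) + 5 π bond(s) = 6.)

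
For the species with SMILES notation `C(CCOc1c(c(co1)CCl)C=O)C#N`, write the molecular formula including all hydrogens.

Heavy atoms from the SMILES: 10 C, 1 Cl, 1 N, 3 O.
Implicit hydrogens by atom environment:
  4 × C: 2 H each → 8
  3 × C (aromatic): no H
  2 × O: no H
  1 × C (aromatic): 1 H
  1 × C: 1 H
  1 × C: no H
  1 × Cl: no H
  1 × N: no H
  1 × O (aromatic): no H
  Total hydrogens = 10.
Molecular formula: C10H10ClNO3

C10H10ClNO3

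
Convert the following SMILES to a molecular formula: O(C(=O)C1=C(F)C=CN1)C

Heavy atoms from the SMILES: 6 C, 1 F, 1 N, 2 O.
Implicit hydrogens by atom environment:
  2 × C (aromatic): 1 H each → 2
  2 × C (aromatic): no H
  2 × O: no H
  1 × C: 3 H
  1 × C: no H
  1 × F: no H
  1 × N (aromatic): 1 H
  Total hydrogens = 6.
Molecular formula: C6H6FNO2

C6H6FNO2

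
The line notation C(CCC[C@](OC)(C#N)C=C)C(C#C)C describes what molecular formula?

C13H19NO

Heavy atoms from the SMILES: 13 C, 1 N, 1 O.
Implicit hydrogens by atom environment:
  5 × C: 2 H each → 10
  3 × C: 1 H each → 3
  3 × C: no H
  2 × C: 3 H each → 6
  1 × N: no H
  1 × O: no H
  Total hydrogens = 19.
Molecular formula: C13H19NO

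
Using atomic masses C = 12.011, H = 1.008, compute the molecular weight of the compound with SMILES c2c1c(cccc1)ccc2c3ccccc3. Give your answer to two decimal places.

Molecular formula: C16H12.
M = 16×12.011 + 12×1.008 = 204.27 g/mol.

204.27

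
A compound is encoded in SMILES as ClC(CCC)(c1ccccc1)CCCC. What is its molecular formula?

C14H21Cl

Heavy atoms from the SMILES: 14 C, 1 Cl.
Implicit hydrogens by atom environment:
  5 × C: 2 H each → 10
  5 × C (aromatic): 1 H each → 5
  2 × C: 3 H each → 6
  1 × C: no H
  1 × C (aromatic): no H
  1 × Cl: no H
  Total hydrogens = 21.
Molecular formula: C14H21Cl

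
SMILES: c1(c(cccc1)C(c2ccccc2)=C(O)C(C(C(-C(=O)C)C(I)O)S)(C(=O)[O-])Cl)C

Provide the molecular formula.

C22H21ClIO5S-

Heavy atoms from the SMILES: 22 C, 1 Cl, 1 I, 5 O, 1 S.
Implicit hydrogens by atom environment:
  9 × C (aromatic): 1 H each → 9
  5 × C: no H
  3 × C: 1 H each → 3
  3 × C (aromatic): no H
  2 × C: 3 H each → 6
  2 × O: 1 H each → 2
  2 × O: no H
  1 × Cl: no H
  1 × I: no H
  1 × O (charge -1): no H
  1 × S: 1 H
  Total hydrogens = 21.
Net charge -1.
Molecular formula: C22H21ClIO5S-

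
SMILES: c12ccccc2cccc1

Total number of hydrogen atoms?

Hydrogens are implicit in SMILES; fill each atom to its normal valence:
  8 × C (aromatic): 1 H each → 8
  2 × C (aromatic): no H
  Total hydrogens = 8.

8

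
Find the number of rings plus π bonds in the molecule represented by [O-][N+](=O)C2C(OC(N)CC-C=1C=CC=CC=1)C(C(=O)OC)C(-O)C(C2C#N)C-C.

Molecular formula from the SMILES: C20H27N3O6.
DoU = (2C + 2 + N − H − X)/2 = (2·20 + 2 + 3 − 27 − 0)/2 = 18/2 = 9.
(Structurally: 2 ring(s) + 7 π bond(s) = 9.)

9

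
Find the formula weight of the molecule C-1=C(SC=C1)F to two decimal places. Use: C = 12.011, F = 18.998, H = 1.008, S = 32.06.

Molecular formula: C4H3FS.
M = 4×12.011 + 1×18.998 + 3×1.008 + 1×32.06 = 102.13 g/mol.

102.13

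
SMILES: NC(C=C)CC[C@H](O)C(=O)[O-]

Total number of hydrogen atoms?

Hydrogens are implicit in SMILES; fill each atom to its normal valence:
  3 × C: 2 H each → 6
  3 × C: 1 H each → 3
  1 × C: no H
  1 × N: 2 H
  1 × O: 1 H
  1 × O: no H
  1 × O (charge -1): no H
  Total hydrogens = 12.

12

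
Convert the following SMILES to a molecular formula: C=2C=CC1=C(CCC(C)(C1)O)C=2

C11H14O

Heavy atoms from the SMILES: 11 C, 1 O.
Implicit hydrogens by atom environment:
  4 × C (aromatic): 1 H each → 4
  3 × C: 2 H each → 6
  2 × C (aromatic): no H
  1 × C: 3 H
  1 × C: no H
  1 × O: 1 H
  Total hydrogens = 14.
Molecular formula: C11H14O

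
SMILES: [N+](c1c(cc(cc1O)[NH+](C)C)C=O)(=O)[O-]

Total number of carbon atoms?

9

The symbol for carbon appears 9 times in the SMILES. Lowercase c denotes aromatic carbon and counts toward C.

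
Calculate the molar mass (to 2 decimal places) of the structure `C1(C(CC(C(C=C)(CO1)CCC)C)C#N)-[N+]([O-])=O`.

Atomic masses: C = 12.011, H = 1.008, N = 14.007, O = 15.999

252.31

Molecular formula: C13H20N2O3.
M = 13×12.011 + 20×1.008 + 2×14.007 + 3×15.999 = 252.31 g/mol.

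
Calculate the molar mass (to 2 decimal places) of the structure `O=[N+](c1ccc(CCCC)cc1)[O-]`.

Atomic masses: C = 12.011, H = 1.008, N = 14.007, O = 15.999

179.22

Molecular formula: C10H13NO2.
M = 10×12.011 + 13×1.008 + 1×14.007 + 2×15.999 = 179.22 g/mol.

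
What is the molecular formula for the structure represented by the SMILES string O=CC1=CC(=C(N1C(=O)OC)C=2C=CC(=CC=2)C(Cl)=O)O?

Heavy atoms from the SMILES: 14 C, 1 Cl, 1 N, 5 O.
Implicit hydrogens by atom environment:
  5 × C (aromatic): 1 H each → 5
  5 × C (aromatic): no H
  4 × O: no H
  2 × C: no H
  1 × C: 3 H
  1 × C: 1 H
  1 × Cl: no H
  1 × N (aromatic): no H
  1 × O: 1 H
  Total hydrogens = 10.
Molecular formula: C14H10ClNO5

C14H10ClNO5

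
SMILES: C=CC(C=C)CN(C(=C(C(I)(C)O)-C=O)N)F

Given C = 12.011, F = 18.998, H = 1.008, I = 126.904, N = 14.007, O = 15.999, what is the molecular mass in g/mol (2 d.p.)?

Molecular formula: C11H16FIN2O2.
M = 11×12.011 + 1×18.998 + 16×1.008 + 1×126.904 + 2×14.007 + 2×15.999 = 354.16 g/mol.

354.16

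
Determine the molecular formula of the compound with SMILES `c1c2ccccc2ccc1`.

C10H8

Heavy atoms from the SMILES: 10 C.
Implicit hydrogens by atom environment:
  8 × C (aromatic): 1 H each → 8
  2 × C (aromatic): no H
  Total hydrogens = 8.
Molecular formula: C10H8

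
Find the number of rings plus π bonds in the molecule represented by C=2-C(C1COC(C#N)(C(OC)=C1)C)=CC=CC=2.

8

Molecular formula from the SMILES: C14H15NO2.
DoU = (2C + 2 + N − H − X)/2 = (2·14 + 2 + 1 − 15 − 0)/2 = 16/2 = 8.
(Structurally: 2 ring(s) + 6 π bond(s) = 8.)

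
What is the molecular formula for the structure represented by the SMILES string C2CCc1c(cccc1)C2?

Heavy atoms from the SMILES: 10 C.
Implicit hydrogens by atom environment:
  4 × C: 2 H each → 8
  4 × C (aromatic): 1 H each → 4
  2 × C (aromatic): no H
  Total hydrogens = 12.
Molecular formula: C10H12

C10H12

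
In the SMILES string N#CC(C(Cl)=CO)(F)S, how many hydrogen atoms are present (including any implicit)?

Hydrogens are implicit in SMILES; fill each atom to its normal valence:
  3 × C: no H
  1 × C: 1 H
  1 × Cl: no H
  1 × F: no H
  1 × N: no H
  1 × O: 1 H
  1 × S: 1 H
  Total hydrogens = 3.

3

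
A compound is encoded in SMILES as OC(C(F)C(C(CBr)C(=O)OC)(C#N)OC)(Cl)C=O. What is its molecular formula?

C10H12BrClFNO5

Heavy atoms from the SMILES: 1 Br, 10 C, 1 Cl, 1 F, 1 N, 5 O.
Implicit hydrogens by atom environment:
  4 × C: no H
  4 × O: no H
  3 × C: 1 H each → 3
  2 × C: 3 H each → 6
  1 × Br: no H
  1 × C: 2 H
  1 × Cl: no H
  1 × F: no H
  1 × N: no H
  1 × O: 1 H
  Total hydrogens = 12.
Molecular formula: C10H12BrClFNO5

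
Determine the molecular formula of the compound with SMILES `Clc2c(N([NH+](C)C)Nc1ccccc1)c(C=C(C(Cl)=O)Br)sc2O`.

C15H15BrCl2N3O2S+

Heavy atoms from the SMILES: 1 Br, 15 C, 2 Cl, 3 N, 2 O, 1 S.
Implicit hydrogens by atom environment:
  5 × C (aromatic): 1 H each → 5
  5 × C (aromatic): no H
  2 × C: 3 H each → 6
  2 × C: no H
  2 × Cl: no H
  1 × Br: no H
  1 × C: 1 H
  1 × N (charge +1): 1 H
  1 × N: 1 H
  1 × N: no H
  1 × O: 1 H
  1 × O: no H
  1 × S (aromatic): no H
  Total hydrogens = 15.
Net charge +1.
Molecular formula: C15H15BrCl2N3O2S+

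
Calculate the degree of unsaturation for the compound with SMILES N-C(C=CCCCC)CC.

1

Molecular formula from the SMILES: C9H19N.
DoU = (2C + 2 + N − H − X)/2 = (2·9 + 2 + 1 − 19 − 0)/2 = 2/2 = 1.
(Structurally: 0 ring(s) + 1 π bond(s) = 1.)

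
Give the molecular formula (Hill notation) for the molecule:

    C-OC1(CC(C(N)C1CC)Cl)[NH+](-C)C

C10H22ClN2O+

Heavy atoms from the SMILES: 10 C, 1 Cl, 2 N, 1 O.
Implicit hydrogens by atom environment:
  4 × C: 3 H each → 12
  3 × C: 1 H each → 3
  2 × C: 2 H each → 4
  1 × C: no H
  1 × Cl: no H
  1 × N: 2 H
  1 × N (charge +1): 1 H
  1 × O: no H
  Total hydrogens = 22.
Net charge +1.
Molecular formula: C10H22ClN2O+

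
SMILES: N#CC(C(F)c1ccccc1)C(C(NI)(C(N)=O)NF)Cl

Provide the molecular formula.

Heavy atoms from the SMILES: 12 C, 1 Cl, 2 F, 1 I, 4 N, 1 O.
Implicit hydrogens by atom environment:
  5 × C (aromatic): 1 H each → 5
  3 × C: 1 H each → 3
  3 × C: no H
  2 × F: no H
  2 × N: 1 H each → 2
  1 × C (aromatic): no H
  1 × Cl: no H
  1 × I: no H
  1 × N: 2 H
  1 × N: no H
  1 × O: no H
  Total hydrogens = 12.
Molecular formula: C12H12ClF2IN4O

C12H12ClF2IN4O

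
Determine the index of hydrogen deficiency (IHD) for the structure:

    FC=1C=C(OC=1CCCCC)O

Molecular formula from the SMILES: C9H13FO2.
DoU = (2C + 2 + N − H − X)/2 = (2·9 + 2 + 0 − 13 − 1)/2 = 6/2 = 3.
(Structurally: 1 ring(s) + 2 π bond(s) = 3.)

3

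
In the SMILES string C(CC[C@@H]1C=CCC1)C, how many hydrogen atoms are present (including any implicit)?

16

Hydrogens are implicit in SMILES; fill each atom to its normal valence:
  5 × C: 2 H each → 10
  3 × C: 1 H each → 3
  1 × C: 3 H
  Total hydrogens = 16.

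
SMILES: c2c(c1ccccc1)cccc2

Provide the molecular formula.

Heavy atoms from the SMILES: 12 C.
Implicit hydrogens by atom environment:
  10 × C (aromatic): 1 H each → 10
  2 × C (aromatic): no H
  Total hydrogens = 10.
Molecular formula: C12H10

C12H10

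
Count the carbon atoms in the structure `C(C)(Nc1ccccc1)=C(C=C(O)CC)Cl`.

13

The symbol for carbon appears 13 times in the SMILES. Lowercase c denotes aromatic carbon and counts toward C.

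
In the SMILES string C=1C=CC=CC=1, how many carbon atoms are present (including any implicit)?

The symbol for carbon appears 6 times in the SMILES.

6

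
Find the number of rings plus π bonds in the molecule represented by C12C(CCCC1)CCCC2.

Molecular formula from the SMILES: C10H18.
DoU = (2C + 2 + N − H − X)/2 = (2·10 + 2 + 0 − 18 − 0)/2 = 4/2 = 2.
(Structurally: 2 ring(s) + 0 π bond(s) = 2.)

2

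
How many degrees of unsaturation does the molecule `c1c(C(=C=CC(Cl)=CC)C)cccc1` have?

Molecular formula from the SMILES: C13H13Cl.
DoU = (2C + 2 + N − H − X)/2 = (2·13 + 2 + 0 − 13 − 1)/2 = 14/2 = 7.
(Structurally: 1 ring(s) + 6 π bond(s) = 7.)

7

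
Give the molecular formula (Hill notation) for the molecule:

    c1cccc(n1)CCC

C8H11N

Heavy atoms from the SMILES: 8 C, 1 N.
Implicit hydrogens by atom environment:
  4 × C (aromatic): 1 H each → 4
  2 × C: 2 H each → 4
  1 × C: 3 H
  1 × C (aromatic): no H
  1 × N (aromatic): no H
  Total hydrogens = 11.
Molecular formula: C8H11N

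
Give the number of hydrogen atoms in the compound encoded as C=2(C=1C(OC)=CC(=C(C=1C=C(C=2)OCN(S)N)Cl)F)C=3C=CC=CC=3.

Hydrogens are implicit in SMILES; fill each atom to its normal valence:
  8 × C (aromatic): 1 H each → 8
  8 × C (aromatic): no H
  2 × O: no H
  1 × C: 3 H
  1 × C: 2 H
  1 × Cl: no H
  1 × F: no H
  1 × N: 2 H
  1 × N: no H
  1 × S: 1 H
  Total hydrogens = 16.

16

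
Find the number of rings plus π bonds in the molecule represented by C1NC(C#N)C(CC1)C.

Molecular formula from the SMILES: C7H12N2.
DoU = (2C + 2 + N − H − X)/2 = (2·7 + 2 + 2 − 12 − 0)/2 = 6/2 = 3.
(Structurally: 1 ring(s) + 2 π bond(s) = 3.)

3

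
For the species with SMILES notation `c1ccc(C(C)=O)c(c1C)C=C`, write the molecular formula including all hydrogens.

C11H12O

Heavy atoms from the SMILES: 11 C, 1 O.
Implicit hydrogens by atom environment:
  3 × C (aromatic): 1 H each → 3
  3 × C (aromatic): no H
  2 × C: 3 H each → 6
  1 × C: 2 H
  1 × C: 1 H
  1 × C: no H
  1 × O: no H
  Total hydrogens = 12.
Molecular formula: C11H12O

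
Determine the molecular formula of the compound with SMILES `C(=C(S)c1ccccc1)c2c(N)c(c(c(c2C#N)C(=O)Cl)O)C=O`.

C17H11ClN2O3S

Heavy atoms from the SMILES: 17 C, 1 Cl, 2 N, 3 O, 1 S.
Implicit hydrogens by atom environment:
  7 × C (aromatic): no H
  5 × C (aromatic): 1 H each → 5
  3 × C: no H
  2 × C: 1 H each → 2
  2 × O: no H
  1 × Cl: no H
  1 × N: 2 H
  1 × N: no H
  1 × O: 1 H
  1 × S: 1 H
  Total hydrogens = 11.
Molecular formula: C17H11ClN2O3S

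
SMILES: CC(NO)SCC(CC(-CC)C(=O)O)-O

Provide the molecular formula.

Heavy atoms from the SMILES: 9 C, 1 N, 4 O, 1 S.
Implicit hydrogens by atom environment:
  3 × C: 2 H each → 6
  3 × C: 1 H each → 3
  3 × O: 1 H each → 3
  2 × C: 3 H each → 6
  1 × C: no H
  1 × N: 1 H
  1 × O: no H
  1 × S: no H
  Total hydrogens = 19.
Molecular formula: C9H19NO4S

C9H19NO4S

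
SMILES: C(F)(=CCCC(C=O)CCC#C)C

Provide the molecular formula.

Heavy atoms from the SMILES: 11 C, 1 F, 1 O.
Implicit hydrogens by atom environment:
  4 × C: 2 H each → 8
  4 × C: 1 H each → 4
  2 × C: no H
  1 × C: 3 H
  1 × F: no H
  1 × O: no H
  Total hydrogens = 15.
Molecular formula: C11H15FO

C11H15FO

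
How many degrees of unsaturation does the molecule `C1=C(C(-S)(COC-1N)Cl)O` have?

Molecular formula from the SMILES: C5H8ClNO2S.
DoU = (2C + 2 + N − H − X)/2 = (2·5 + 2 + 1 − 8 − 1)/2 = 4/2 = 2.
(Structurally: 1 ring(s) + 1 π bond(s) = 2.)

2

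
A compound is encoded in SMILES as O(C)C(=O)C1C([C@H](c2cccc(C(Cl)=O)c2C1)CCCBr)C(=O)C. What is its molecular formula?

Heavy atoms from the SMILES: 1 Br, 18 C, 1 Cl, 4 O.
Implicit hydrogens by atom environment:
  4 × C: 2 H each → 8
  4 × O: no H
  3 × C (aromatic): 1 H each → 3
  3 × C: 1 H each → 3
  3 × C (aromatic): no H
  3 × C: no H
  2 × C: 3 H each → 6
  1 × Br: no H
  1 × Cl: no H
  Total hydrogens = 20.
Molecular formula: C18H20BrClO4

C18H20BrClO4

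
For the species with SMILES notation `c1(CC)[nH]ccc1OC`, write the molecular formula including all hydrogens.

Heavy atoms from the SMILES: 7 C, 1 N, 1 O.
Implicit hydrogens by atom environment:
  2 × C: 3 H each → 6
  2 × C (aromatic): 1 H each → 2
  2 × C (aromatic): no H
  1 × C: 2 H
  1 × N (aromatic): 1 H
  1 × O: no H
  Total hydrogens = 11.
Molecular formula: C7H11NO

C7H11NO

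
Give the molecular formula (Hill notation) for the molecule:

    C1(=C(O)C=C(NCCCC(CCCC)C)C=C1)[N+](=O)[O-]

C15H24N2O3

Heavy atoms from the SMILES: 15 C, 2 N, 3 O.
Implicit hydrogens by atom environment:
  6 × C: 2 H each → 12
  3 × C (aromatic): 1 H each → 3
  3 × C (aromatic): no H
  2 × C: 3 H each → 6
  1 × C: 1 H
  1 × N: 1 H
  1 × N (charge +1): no H
  1 × O: 1 H
  1 × O: no H
  1 × O (charge -1): no H
  Total hydrogens = 24.
Molecular formula: C15H24N2O3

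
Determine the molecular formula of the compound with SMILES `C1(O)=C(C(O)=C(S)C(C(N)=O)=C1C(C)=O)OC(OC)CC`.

C13H17NO6S

Heavy atoms from the SMILES: 13 C, 1 N, 6 O, 1 S.
Implicit hydrogens by atom environment:
  6 × C (aromatic): no H
  4 × O: no H
  3 × C: 3 H each → 9
  2 × C: no H
  2 × O: 1 H each → 2
  1 × C: 2 H
  1 × C: 1 H
  1 × N: 2 H
  1 × S: 1 H
  Total hydrogens = 17.
Molecular formula: C13H17NO6S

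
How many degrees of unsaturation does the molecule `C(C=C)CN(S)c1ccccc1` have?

Molecular formula from the SMILES: C10H13NS.
DoU = (2C + 2 + N − H − X)/2 = (2·10 + 2 + 1 − 13 − 0)/2 = 10/2 = 5.
(Structurally: 1 ring(s) + 4 π bond(s) = 5.)

5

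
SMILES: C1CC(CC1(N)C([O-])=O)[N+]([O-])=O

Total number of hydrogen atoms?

Hydrogens are implicit in SMILES; fill each atom to its normal valence:
  3 × C: 2 H each → 6
  2 × C: no H
  2 × O: no H
  2 × O (charge -1): no H
  1 × C: 1 H
  1 × N: 2 H
  1 × N (charge +1): no H
  Total hydrogens = 9.

9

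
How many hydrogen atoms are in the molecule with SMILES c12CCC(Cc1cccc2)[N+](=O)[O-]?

Hydrogens are implicit in SMILES; fill each atom to its normal valence:
  4 × C (aromatic): 1 H each → 4
  3 × C: 2 H each → 6
  2 × C (aromatic): no H
  1 × C: 1 H
  1 × N (charge +1): no H
  1 × O: no H
  1 × O (charge -1): no H
  Total hydrogens = 11.

11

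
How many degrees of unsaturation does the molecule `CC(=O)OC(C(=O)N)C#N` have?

Molecular formula from the SMILES: C5H6N2O3.
DoU = (2C + 2 + N − H − X)/2 = (2·5 + 2 + 2 − 6 − 0)/2 = 8/2 = 4.
(Structurally: 0 ring(s) + 4 π bond(s) = 4.)

4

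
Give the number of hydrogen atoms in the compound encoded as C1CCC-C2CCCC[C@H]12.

18

Hydrogens are implicit in SMILES; fill each atom to its normal valence:
  8 × C: 2 H each → 16
  2 × C: 1 H each → 2
  Total hydrogens = 18.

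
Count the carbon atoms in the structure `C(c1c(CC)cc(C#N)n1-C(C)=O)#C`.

The symbol for carbon appears 11 times in the SMILES. Lowercase c denotes aromatic carbon and counts toward C.

11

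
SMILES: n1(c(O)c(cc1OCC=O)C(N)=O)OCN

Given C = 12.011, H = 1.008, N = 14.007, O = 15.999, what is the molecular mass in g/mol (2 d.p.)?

229.19

Molecular formula: C8H11N3O5.
M = 8×12.011 + 11×1.008 + 3×14.007 + 5×15.999 = 229.19 g/mol.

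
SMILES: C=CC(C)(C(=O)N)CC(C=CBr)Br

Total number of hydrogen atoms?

Hydrogens are implicit in SMILES; fill each atom to its normal valence:
  4 × C: 1 H each → 4
  2 × Br: no H
  2 × C: 2 H each → 4
  2 × C: no H
  1 × C: 3 H
  1 × N: 2 H
  1 × O: no H
  Total hydrogens = 13.

13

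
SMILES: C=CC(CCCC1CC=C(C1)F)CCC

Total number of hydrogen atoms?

Hydrogens are implicit in SMILES; fill each atom to its normal valence:
  8 × C: 2 H each → 16
  4 × C: 1 H each → 4
  1 × C: 3 H
  1 × C: no H
  1 × F: no H
  Total hydrogens = 23.

23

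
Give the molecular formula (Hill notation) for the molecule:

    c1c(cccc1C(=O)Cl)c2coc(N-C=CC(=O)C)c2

Heavy atoms from the SMILES: 15 C, 1 Cl, 1 N, 3 O.
Implicit hydrogens by atom environment:
  6 × C (aromatic): 1 H each → 6
  4 × C (aromatic): no H
  2 × C: 1 H each → 2
  2 × C: no H
  2 × O: no H
  1 × C: 3 H
  1 × Cl: no H
  1 × N: 1 H
  1 × O (aromatic): no H
  Total hydrogens = 12.
Molecular formula: C15H12ClNO3

C15H12ClNO3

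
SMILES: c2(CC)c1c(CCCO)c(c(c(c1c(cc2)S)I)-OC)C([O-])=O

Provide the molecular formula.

Heavy atoms from the SMILES: 17 C, 1 I, 4 O, 1 S.
Implicit hydrogens by atom environment:
  8 × C (aromatic): no H
  4 × C: 2 H each → 8
  2 × C: 3 H each → 6
  2 × C (aromatic): 1 H each → 2
  2 × O: no H
  1 × C: no H
  1 × I: no H
  1 × O: 1 H
  1 × O (charge -1): no H
  1 × S: 1 H
  Total hydrogens = 18.
Net charge -1.
Molecular formula: C17H18IO4S-

C17H18IO4S-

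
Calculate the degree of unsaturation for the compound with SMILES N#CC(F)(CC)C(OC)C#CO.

Molecular formula from the SMILES: C8H10FNO2.
DoU = (2C + 2 + N − H − X)/2 = (2·8 + 2 + 1 − 10 − 1)/2 = 8/2 = 4.
(Structurally: 0 ring(s) + 4 π bond(s) = 4.)

4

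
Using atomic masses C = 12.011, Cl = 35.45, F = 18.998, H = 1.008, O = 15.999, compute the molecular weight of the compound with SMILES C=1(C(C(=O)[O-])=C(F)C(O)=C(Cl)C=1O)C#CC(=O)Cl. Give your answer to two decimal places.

292.02

Molecular formula: C10H2Cl2FO5-.
M = 10×12.011 + 2×35.45 + 1×18.998 + 2×1.008 + 5×15.999 = 292.02 g/mol.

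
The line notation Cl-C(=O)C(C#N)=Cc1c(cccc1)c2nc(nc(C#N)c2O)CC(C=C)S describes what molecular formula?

C19H13ClN4O2S

Heavy atoms from the SMILES: 19 C, 1 Cl, 4 N, 2 O, 1 S.
Implicit hydrogens by atom environment:
  6 × C (aromatic): no H
  4 × C (aromatic): 1 H each → 4
  4 × C: no H
  3 × C: 1 H each → 3
  2 × C: 2 H each → 4
  2 × N (aromatic): no H
  2 × N: no H
  1 × Cl: no H
  1 × O: 1 H
  1 × O: no H
  1 × S: 1 H
  Total hydrogens = 13.
Molecular formula: C19H13ClN4O2S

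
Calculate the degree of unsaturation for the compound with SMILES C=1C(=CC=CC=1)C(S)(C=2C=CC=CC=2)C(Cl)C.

8

Molecular formula from the SMILES: C15H15ClS.
DoU = (2C + 2 + N − H − X)/2 = (2·15 + 2 + 0 − 15 − 1)/2 = 16/2 = 8.
(Structurally: 2 ring(s) + 6 π bond(s) = 8.)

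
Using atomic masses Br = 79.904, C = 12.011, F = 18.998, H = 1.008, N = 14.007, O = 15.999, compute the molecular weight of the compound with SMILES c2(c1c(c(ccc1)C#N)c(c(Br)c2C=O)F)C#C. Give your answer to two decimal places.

302.10

Molecular formula: C14H5BrFNO.
M = 1×79.904 + 14×12.011 + 1×18.998 + 5×1.008 + 1×14.007 + 1×15.999 = 302.10 g/mol.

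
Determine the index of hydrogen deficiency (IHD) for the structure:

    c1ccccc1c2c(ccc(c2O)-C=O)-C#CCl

Molecular formula from the SMILES: C15H9ClO2.
DoU = (2C + 2 + N − H − X)/2 = (2·15 + 2 + 0 − 9 − 1)/2 = 22/2 = 11.
(Structurally: 2 ring(s) + 9 π bond(s) = 11.)

11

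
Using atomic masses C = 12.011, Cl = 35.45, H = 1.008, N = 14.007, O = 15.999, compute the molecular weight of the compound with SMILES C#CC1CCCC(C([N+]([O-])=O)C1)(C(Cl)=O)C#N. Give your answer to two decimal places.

254.67

Molecular formula: C11H11ClN2O3.
M = 11×12.011 + 1×35.45 + 11×1.008 + 2×14.007 + 3×15.999 = 254.67 g/mol.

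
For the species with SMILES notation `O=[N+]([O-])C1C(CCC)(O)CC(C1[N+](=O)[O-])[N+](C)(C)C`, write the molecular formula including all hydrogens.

Heavy atoms from the SMILES: 11 C, 3 N, 5 O.
Implicit hydrogens by atom environment:
  4 × C: 3 H each → 12
  3 × C: 2 H each → 6
  3 × C: 1 H each → 3
  3 × N (charge +1): no H
  2 × O: no H
  2 × O (charge -1): no H
  1 × C: no H
  1 × O: 1 H
  Total hydrogens = 22.
Net charge +1.
Molecular formula: C11H22N3O5+

C11H22N3O5+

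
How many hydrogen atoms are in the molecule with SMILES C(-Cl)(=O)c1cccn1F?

Hydrogens are implicit in SMILES; fill each atom to its normal valence:
  3 × C (aromatic): 1 H each → 3
  1 × C (aromatic): no H
  1 × C: no H
  1 × Cl: no H
  1 × F: no H
  1 × N (aromatic): no H
  1 × O: no H
  Total hydrogens = 3.

3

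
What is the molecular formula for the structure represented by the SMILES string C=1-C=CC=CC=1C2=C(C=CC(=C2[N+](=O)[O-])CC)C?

Heavy atoms from the SMILES: 15 C, 1 N, 2 O.
Implicit hydrogens by atom environment:
  7 × C (aromatic): 1 H each → 7
  5 × C (aromatic): no H
  2 × C: 3 H each → 6
  1 × C: 2 H
  1 × N (charge +1): no H
  1 × O: no H
  1 × O (charge -1): no H
  Total hydrogens = 15.
Molecular formula: C15H15NO2

C15H15NO2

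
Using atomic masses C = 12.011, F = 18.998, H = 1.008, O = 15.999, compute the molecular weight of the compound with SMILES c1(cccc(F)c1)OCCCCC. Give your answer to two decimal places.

Molecular formula: C11H15FO.
M = 11×12.011 + 1×18.998 + 15×1.008 + 1×15.999 = 182.24 g/mol.

182.24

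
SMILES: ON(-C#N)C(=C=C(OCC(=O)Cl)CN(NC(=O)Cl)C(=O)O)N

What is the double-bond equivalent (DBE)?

7

Molecular formula from the SMILES: C9H9Cl2N5O6.
DoU = (2C + 2 + N − H − X)/2 = (2·9 + 2 + 5 − 9 − 2)/2 = 14/2 = 7.
(Structurally: 0 ring(s) + 7 π bond(s) = 7.)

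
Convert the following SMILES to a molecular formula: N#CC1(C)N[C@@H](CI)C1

C6H9IN2

Heavy atoms from the SMILES: 6 C, 1 I, 2 N.
Implicit hydrogens by atom environment:
  2 × C: 2 H each → 4
  2 × C: no H
  1 × C: 3 H
  1 × C: 1 H
  1 × I: no H
  1 × N: 1 H
  1 × N: no H
  Total hydrogens = 9.
Molecular formula: C6H9IN2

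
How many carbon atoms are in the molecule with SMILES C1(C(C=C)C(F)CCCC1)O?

The symbol for carbon appears 9 times in the SMILES.

9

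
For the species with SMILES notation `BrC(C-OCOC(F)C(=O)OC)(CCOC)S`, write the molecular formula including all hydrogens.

Heavy atoms from the SMILES: 1 Br, 9 C, 1 F, 5 O, 1 S.
Implicit hydrogens by atom environment:
  5 × O: no H
  4 × C: 2 H each → 8
  2 × C: 3 H each → 6
  2 × C: no H
  1 × Br: no H
  1 × C: 1 H
  1 × F: no H
  1 × S: 1 H
  Total hydrogens = 16.
Molecular formula: C9H16BrFO5S

C9H16BrFO5S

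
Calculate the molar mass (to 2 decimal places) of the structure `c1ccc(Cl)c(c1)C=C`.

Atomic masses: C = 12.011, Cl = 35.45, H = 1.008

Molecular formula: C8H7Cl.
M = 8×12.011 + 1×35.45 + 7×1.008 = 138.59 g/mol.

138.59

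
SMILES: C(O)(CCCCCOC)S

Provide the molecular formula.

Heavy atoms from the SMILES: 7 C, 2 O, 1 S.
Implicit hydrogens by atom environment:
  5 × C: 2 H each → 10
  1 × C: 3 H
  1 × C: 1 H
  1 × O: 1 H
  1 × O: no H
  1 × S: 1 H
  Total hydrogens = 16.
Molecular formula: C7H16O2S

C7H16O2S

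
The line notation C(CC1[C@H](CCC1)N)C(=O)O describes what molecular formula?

Heavy atoms from the SMILES: 8 C, 1 N, 2 O.
Implicit hydrogens by atom environment:
  5 × C: 2 H each → 10
  2 × C: 1 H each → 2
  1 × C: no H
  1 × N: 2 H
  1 × O: 1 H
  1 × O: no H
  Total hydrogens = 15.
Molecular formula: C8H15NO2

C8H15NO2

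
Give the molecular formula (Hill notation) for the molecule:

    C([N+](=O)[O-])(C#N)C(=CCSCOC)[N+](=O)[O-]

Heavy atoms from the SMILES: 7 C, 3 N, 5 O, 1 S.
Implicit hydrogens by atom environment:
  3 × O: no H
  2 × C: 2 H each → 4
  2 × C: 1 H each → 2
  2 × C: no H
  2 × N (charge +1): no H
  2 × O (charge -1): no H
  1 × C: 3 H
  1 × N: no H
  1 × S: no H
  Total hydrogens = 9.
Molecular formula: C7H9N3O5S

C7H9N3O5S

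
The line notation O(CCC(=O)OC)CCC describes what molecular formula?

Heavy atoms from the SMILES: 7 C, 3 O.
Implicit hydrogens by atom environment:
  4 × C: 2 H each → 8
  3 × O: no H
  2 × C: 3 H each → 6
  1 × C: no H
  Total hydrogens = 14.
Molecular formula: C7H14O3

C7H14O3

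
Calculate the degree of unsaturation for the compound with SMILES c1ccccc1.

Molecular formula from the SMILES: C6H6.
DoU = (2C + 2 + N − H − X)/2 = (2·6 + 2 + 0 − 6 − 0)/2 = 8/2 = 4.
(Structurally: 1 ring(s) + 3 π bond(s) = 4.)

4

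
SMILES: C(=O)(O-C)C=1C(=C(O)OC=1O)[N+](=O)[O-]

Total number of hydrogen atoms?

Hydrogens are implicit in SMILES; fill each atom to its normal valence:
  4 × C (aromatic): no H
  3 × O: no H
  2 × O: 1 H each → 2
  1 × C: 3 H
  1 × C: no H
  1 × N (charge +1): no H
  1 × O (aromatic): no H
  1 × O (charge -1): no H
  Total hydrogens = 5.

5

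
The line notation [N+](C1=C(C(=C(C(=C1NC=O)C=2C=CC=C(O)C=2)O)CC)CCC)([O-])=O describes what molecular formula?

C18H20N2O5

Heavy atoms from the SMILES: 18 C, 2 N, 5 O.
Implicit hydrogens by atom environment:
  8 × C (aromatic): no H
  4 × C (aromatic): 1 H each → 4
  3 × C: 2 H each → 6
  2 × C: 3 H each → 6
  2 × O: 1 H each → 2
  2 × O: no H
  1 × C: 1 H
  1 × N: 1 H
  1 × N (charge +1): no H
  1 × O (charge -1): no H
  Total hydrogens = 20.
Molecular formula: C18H20N2O5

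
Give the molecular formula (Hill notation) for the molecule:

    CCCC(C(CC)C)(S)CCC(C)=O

Heavy atoms from the SMILES: 12 C, 1 O, 1 S.
Implicit hydrogens by atom environment:
  5 × C: 2 H each → 10
  4 × C: 3 H each → 12
  2 × C: no H
  1 × C: 1 H
  1 × O: no H
  1 × S: 1 H
  Total hydrogens = 24.
Molecular formula: C12H24OS

C12H24OS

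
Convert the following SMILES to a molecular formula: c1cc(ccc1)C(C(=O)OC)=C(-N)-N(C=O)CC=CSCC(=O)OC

C17H20N2O5S

Heavy atoms from the SMILES: 17 C, 2 N, 5 O, 1 S.
Implicit hydrogens by atom environment:
  5 × C (aromatic): 1 H each → 5
  5 × O: no H
  4 × C: no H
  3 × C: 1 H each → 3
  2 × C: 3 H each → 6
  2 × C: 2 H each → 4
  1 × C (aromatic): no H
  1 × N: 2 H
  1 × N: no H
  1 × S: no H
  Total hydrogens = 20.
Molecular formula: C17H20N2O5S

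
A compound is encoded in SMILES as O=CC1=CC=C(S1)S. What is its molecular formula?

Heavy atoms from the SMILES: 5 C, 1 O, 2 S.
Implicit hydrogens by atom environment:
  2 × C (aromatic): 1 H each → 2
  2 × C (aromatic): no H
  1 × C: 1 H
  1 × O: no H
  1 × S: 1 H
  1 × S (aromatic): no H
  Total hydrogens = 4.
Molecular formula: C5H4OS2

C5H4OS2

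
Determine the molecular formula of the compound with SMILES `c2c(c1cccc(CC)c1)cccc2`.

Heavy atoms from the SMILES: 14 C.
Implicit hydrogens by atom environment:
  9 × C (aromatic): 1 H each → 9
  3 × C (aromatic): no H
  1 × C: 3 H
  1 × C: 2 H
  Total hydrogens = 14.
Molecular formula: C14H14

C14H14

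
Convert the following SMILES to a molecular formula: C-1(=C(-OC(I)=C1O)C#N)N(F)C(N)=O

Heavy atoms from the SMILES: 6 C, 1 F, 1 I, 3 N, 3 O.
Implicit hydrogens by atom environment:
  4 × C (aromatic): no H
  2 × C: no H
  2 × N: no H
  1 × F: no H
  1 × I: no H
  1 × N: 2 H
  1 × O: 1 H
  1 × O (aromatic): no H
  1 × O: no H
  Total hydrogens = 3.
Molecular formula: C6H3FIN3O3

C6H3FIN3O3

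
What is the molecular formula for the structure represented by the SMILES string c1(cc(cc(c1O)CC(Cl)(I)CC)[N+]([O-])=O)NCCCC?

Heavy atoms from the SMILES: 14 C, 1 Cl, 1 I, 2 N, 3 O.
Implicit hydrogens by atom environment:
  5 × C: 2 H each → 10
  4 × C (aromatic): no H
  2 × C: 3 H each → 6
  2 × C (aromatic): 1 H each → 2
  1 × C: no H
  1 × Cl: no H
  1 × I: no H
  1 × N: 1 H
  1 × N (charge +1): no H
  1 × O: 1 H
  1 × O: no H
  1 × O (charge -1): no H
  Total hydrogens = 20.
Molecular formula: C14H20ClIN2O3

C14H20ClIN2O3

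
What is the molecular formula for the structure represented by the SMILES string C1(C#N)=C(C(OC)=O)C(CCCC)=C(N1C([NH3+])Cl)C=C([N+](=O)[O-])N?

C14H19ClN5O4+

Heavy atoms from the SMILES: 14 C, 1 Cl, 5 N, 4 O.
Implicit hydrogens by atom environment:
  4 × C (aromatic): no H
  3 × C: 2 H each → 6
  3 × C: no H
  3 × O: no H
  2 × C: 3 H each → 6
  2 × C: 1 H each → 2
  1 × Cl: no H
  1 × N (charge +1): 3 H
  1 × N: 2 H
  1 × N (aromatic): no H
  1 × N: no H
  1 × N (charge +1): no H
  1 × O (charge -1): no H
  Total hydrogens = 19.
Net charge +1.
Molecular formula: C14H19ClN5O4+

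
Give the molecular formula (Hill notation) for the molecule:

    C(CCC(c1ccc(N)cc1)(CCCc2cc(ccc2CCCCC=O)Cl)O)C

C25H34ClNO2

Heavy atoms from the SMILES: 25 C, 1 Cl, 1 N, 2 O.
Implicit hydrogens by atom environment:
  10 × C: 2 H each → 20
  7 × C (aromatic): 1 H each → 7
  5 × C (aromatic): no H
  1 × C: 3 H
  1 × C: 1 H
  1 × C: no H
  1 × Cl: no H
  1 × N: 2 H
  1 × O: 1 H
  1 × O: no H
  Total hydrogens = 34.
Molecular formula: C25H34ClNO2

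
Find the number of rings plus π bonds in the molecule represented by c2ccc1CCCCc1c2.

Molecular formula from the SMILES: C10H12.
DoU = (2C + 2 + N − H − X)/2 = (2·10 + 2 + 0 − 12 − 0)/2 = 10/2 = 5.
(Structurally: 2 ring(s) + 3 π bond(s) = 5.)

5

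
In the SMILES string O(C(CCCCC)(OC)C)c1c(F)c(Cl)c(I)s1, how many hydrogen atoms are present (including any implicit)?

Hydrogens are implicit in SMILES; fill each atom to its normal valence:
  4 × C: 2 H each → 8
  4 × C (aromatic): no H
  3 × C: 3 H each → 9
  2 × O: no H
  1 × C: no H
  1 × Cl: no H
  1 × F: no H
  1 × I: no H
  1 × S (aromatic): no H
  Total hydrogens = 17.

17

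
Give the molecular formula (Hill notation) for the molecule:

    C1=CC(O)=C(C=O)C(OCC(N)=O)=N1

Heavy atoms from the SMILES: 8 C, 2 N, 4 O.
Implicit hydrogens by atom environment:
  3 × C (aromatic): no H
  3 × O: no H
  2 × C (aromatic): 1 H each → 2
  1 × C: 2 H
  1 × C: 1 H
  1 × C: no H
  1 × N: 2 H
  1 × N (aromatic): no H
  1 × O: 1 H
  Total hydrogens = 8.
Molecular formula: C8H8N2O4

C8H8N2O4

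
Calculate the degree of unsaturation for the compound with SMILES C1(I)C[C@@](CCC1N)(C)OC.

Molecular formula from the SMILES: C8H16INO.
DoU = (2C + 2 + N − H − X)/2 = (2·8 + 2 + 1 − 16 − 1)/2 = 2/2 = 1.
(Structurally: 1 ring(s) + 0 π bond(s) = 1.)

1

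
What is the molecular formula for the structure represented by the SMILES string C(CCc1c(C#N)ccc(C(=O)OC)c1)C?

Heavy atoms from the SMILES: 13 C, 1 N, 2 O.
Implicit hydrogens by atom environment:
  3 × C: 2 H each → 6
  3 × C (aromatic): 1 H each → 3
  3 × C (aromatic): no H
  2 × C: 3 H each → 6
  2 × C: no H
  2 × O: no H
  1 × N: no H
  Total hydrogens = 15.
Molecular formula: C13H15NO2

C13H15NO2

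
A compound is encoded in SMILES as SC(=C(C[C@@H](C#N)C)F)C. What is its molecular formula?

C7H10FNS

Heavy atoms from the SMILES: 7 C, 1 F, 1 N, 1 S.
Implicit hydrogens by atom environment:
  3 × C: no H
  2 × C: 3 H each → 6
  1 × C: 2 H
  1 × C: 1 H
  1 × F: no H
  1 × N: no H
  1 × S: 1 H
  Total hydrogens = 10.
Molecular formula: C7H10FNS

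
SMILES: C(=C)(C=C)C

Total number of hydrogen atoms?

Hydrogens are implicit in SMILES; fill each atom to its normal valence:
  2 × C: 2 H each → 4
  1 × C: 3 H
  1 × C: 1 H
  1 × C: no H
  Total hydrogens = 8.

8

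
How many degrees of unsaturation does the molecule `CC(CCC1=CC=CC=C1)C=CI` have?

Molecular formula from the SMILES: C12H15I.
DoU = (2C + 2 + N − H − X)/2 = (2·12 + 2 + 0 − 15 − 1)/2 = 10/2 = 5.
(Structurally: 1 ring(s) + 4 π bond(s) = 5.)

5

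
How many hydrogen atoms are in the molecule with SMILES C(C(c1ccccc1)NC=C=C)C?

Hydrogens are implicit in SMILES; fill each atom to its normal valence:
  5 × C (aromatic): 1 H each → 5
  2 × C: 2 H each → 4
  2 × C: 1 H each → 2
  1 × C: 3 H
  1 × C: no H
  1 × C (aromatic): no H
  1 × N: 1 H
  Total hydrogens = 15.

15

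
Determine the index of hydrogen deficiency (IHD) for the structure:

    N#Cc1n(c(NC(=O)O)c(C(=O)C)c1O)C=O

8

Molecular formula from the SMILES: C9H7N3O5.
DoU = (2C + 2 + N − H − X)/2 = (2·9 + 2 + 3 − 7 − 0)/2 = 16/2 = 8.
(Structurally: 1 ring(s) + 7 π bond(s) = 8.)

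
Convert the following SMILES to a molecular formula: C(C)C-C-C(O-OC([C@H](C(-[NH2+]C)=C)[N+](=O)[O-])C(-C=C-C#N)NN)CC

C16H30N5O4+

Heavy atoms from the SMILES: 16 C, 5 N, 4 O.
Implicit hydrogens by atom environment:
  6 × C: 1 H each → 6
  5 × C: 2 H each → 10
  3 × C: 3 H each → 9
  3 × O: no H
  2 × C: no H
  1 × N (charge +1): 2 H
  1 × N: 2 H
  1 × N: 1 H
  1 × N (charge +1): no H
  1 × N: no H
  1 × O (charge -1): no H
  Total hydrogens = 30.
Net charge +1.
Molecular formula: C16H30N5O4+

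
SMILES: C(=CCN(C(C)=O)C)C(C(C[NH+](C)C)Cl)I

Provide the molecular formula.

C11H21ClIN2O+

Heavy atoms from the SMILES: 11 C, 1 Cl, 1 I, 2 N, 1 O.
Implicit hydrogens by atom environment:
  4 × C: 3 H each → 12
  4 × C: 1 H each → 4
  2 × C: 2 H each → 4
  1 × C: no H
  1 × Cl: no H
  1 × I: no H
  1 × N (charge +1): 1 H
  1 × N: no H
  1 × O: no H
  Total hydrogens = 21.
Net charge +1.
Molecular formula: C11H21ClIN2O+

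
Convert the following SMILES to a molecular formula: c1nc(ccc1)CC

Heavy atoms from the SMILES: 7 C, 1 N.
Implicit hydrogens by atom environment:
  4 × C (aromatic): 1 H each → 4
  1 × C: 3 H
  1 × C: 2 H
  1 × C (aromatic): no H
  1 × N (aromatic): no H
  Total hydrogens = 9.
Molecular formula: C7H9N

C7H9N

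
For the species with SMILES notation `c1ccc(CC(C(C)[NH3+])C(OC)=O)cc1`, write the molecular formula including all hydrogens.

C12H18NO2+

Heavy atoms from the SMILES: 12 C, 1 N, 2 O.
Implicit hydrogens by atom environment:
  5 × C (aromatic): 1 H each → 5
  2 × C: 3 H each → 6
  2 × C: 1 H each → 2
  2 × O: no H
  1 × C: 2 H
  1 × C (aromatic): no H
  1 × C: no H
  1 × N (charge +1): 3 H
  Total hydrogens = 18.
Net charge +1.
Molecular formula: C12H18NO2+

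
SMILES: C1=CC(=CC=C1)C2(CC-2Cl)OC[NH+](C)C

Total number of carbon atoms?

The symbol for carbon appears 12 times in the SMILES. (Cl is a single chlorine, not C + l.)

12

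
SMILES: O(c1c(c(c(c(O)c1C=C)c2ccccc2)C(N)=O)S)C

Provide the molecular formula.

C16H15NO3S

Heavy atoms from the SMILES: 16 C, 1 N, 3 O, 1 S.
Implicit hydrogens by atom environment:
  7 × C (aromatic): no H
  5 × C (aromatic): 1 H each → 5
  2 × O: no H
  1 × C: 3 H
  1 × C: 2 H
  1 × C: 1 H
  1 × C: no H
  1 × N: 2 H
  1 × O: 1 H
  1 × S: 1 H
  Total hydrogens = 15.
Molecular formula: C16H15NO3S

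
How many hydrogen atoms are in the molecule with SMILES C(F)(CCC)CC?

Hydrogens are implicit in SMILES; fill each atom to its normal valence:
  3 × C: 2 H each → 6
  2 × C: 3 H each → 6
  1 × C: 1 H
  1 × F: no H
  Total hydrogens = 13.

13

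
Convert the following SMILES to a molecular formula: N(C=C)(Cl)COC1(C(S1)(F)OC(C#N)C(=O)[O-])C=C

Heavy atoms from the SMILES: 10 C, 1 Cl, 1 F, 2 N, 4 O, 1 S.
Implicit hydrogens by atom environment:
  4 × C: no H
  3 × C: 2 H each → 6
  3 × C: 1 H each → 3
  3 × O: no H
  2 × N: no H
  1 × Cl: no H
  1 × F: no H
  1 × O (charge -1): no H
  1 × S: no H
  Total hydrogens = 9.
Net charge -1.
Molecular formula: C10H9ClFN2O4S-

C10H9ClFN2O4S-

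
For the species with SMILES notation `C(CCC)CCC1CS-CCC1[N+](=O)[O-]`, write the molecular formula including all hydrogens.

C11H21NO2S

Heavy atoms from the SMILES: 11 C, 1 N, 2 O, 1 S.
Implicit hydrogens by atom environment:
  8 × C: 2 H each → 16
  2 × C: 1 H each → 2
  1 × C: 3 H
  1 × N (charge +1): no H
  1 × O: no H
  1 × O (charge -1): no H
  1 × S: no H
  Total hydrogens = 21.
Molecular formula: C11H21NO2S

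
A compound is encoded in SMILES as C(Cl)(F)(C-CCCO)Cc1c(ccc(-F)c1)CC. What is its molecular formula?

Heavy atoms from the SMILES: 14 C, 1 Cl, 2 F, 1 O.
Implicit hydrogens by atom environment:
  6 × C: 2 H each → 12
  3 × C (aromatic): 1 H each → 3
  3 × C (aromatic): no H
  2 × F: no H
  1 × C: 3 H
  1 × C: no H
  1 × Cl: no H
  1 × O: 1 H
  Total hydrogens = 19.
Molecular formula: C14H19ClF2O

C14H19ClF2O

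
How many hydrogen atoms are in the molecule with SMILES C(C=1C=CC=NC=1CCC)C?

15

Hydrogens are implicit in SMILES; fill each atom to its normal valence:
  3 × C: 2 H each → 6
  3 × C (aromatic): 1 H each → 3
  2 × C: 3 H each → 6
  2 × C (aromatic): no H
  1 × N (aromatic): no H
  Total hydrogens = 15.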